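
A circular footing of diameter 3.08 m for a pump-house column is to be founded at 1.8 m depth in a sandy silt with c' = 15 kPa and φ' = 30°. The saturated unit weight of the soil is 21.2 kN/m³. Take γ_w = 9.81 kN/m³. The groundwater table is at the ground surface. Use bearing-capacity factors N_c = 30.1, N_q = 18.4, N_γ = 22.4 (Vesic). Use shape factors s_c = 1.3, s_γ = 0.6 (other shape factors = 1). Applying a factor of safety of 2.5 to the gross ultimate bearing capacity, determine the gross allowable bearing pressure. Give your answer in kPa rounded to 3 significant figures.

With the water table at the surface the whole profile is submerged: γ' = 21.2 − 9.81 = 11.39 kN/m³, so q = γ'·D_f = 20.502 kPa; the same γ' applies in the ½γBN_γ term.
q_ult = c·N_c·s_c + q·N_q + 0.5·γ·B·N_γ·s_γ
     = 15 × 30.1 × 1.3 + 20.502 × 18.4 + 0.5 × 11.39 × 3.08 × 22.4 × 0.6
     = 586.95 + 377.24 + 235.75 = 1199.9 kPa.
q_all = q_ult / FS = 1199.9 / 2.5 = 479.97 kPa.

q_all ≈ 480 kPa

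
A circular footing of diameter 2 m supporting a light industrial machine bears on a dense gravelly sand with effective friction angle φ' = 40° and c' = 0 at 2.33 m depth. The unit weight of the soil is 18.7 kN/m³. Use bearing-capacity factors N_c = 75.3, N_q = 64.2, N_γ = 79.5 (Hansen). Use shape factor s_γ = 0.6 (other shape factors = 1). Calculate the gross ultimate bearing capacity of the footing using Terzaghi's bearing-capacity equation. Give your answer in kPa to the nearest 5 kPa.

q_ult ≈ 3690 kPa

q = γ·D_f = 18.7 × 2.33 = 43.571 kPa.
q·N_q = 43.571 × 64.2 = 2797.3 kPa
0.5·γ·B·N_γ·s_γ = 0.5 × 18.7 × 2 × 79.5 × 0.6 = 891.99 kPa
q_ult = 2797.3 + 891.99 = 3689.2 kPa.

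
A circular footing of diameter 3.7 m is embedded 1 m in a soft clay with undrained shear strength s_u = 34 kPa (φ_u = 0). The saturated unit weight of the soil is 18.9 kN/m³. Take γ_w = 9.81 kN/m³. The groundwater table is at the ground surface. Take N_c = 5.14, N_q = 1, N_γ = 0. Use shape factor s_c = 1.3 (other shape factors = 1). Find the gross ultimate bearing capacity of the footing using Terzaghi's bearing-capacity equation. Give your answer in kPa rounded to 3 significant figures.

With the water table at the surface the whole profile is submerged: γ' = 18.9 − 9.81 = 9.09 kN/m³, so q = γ'·D_f = 9.09 kPa.
q_ult = c·N_c·s_c + q·N_q
     = 34 × 5.14 × 1.3 + 9.09 × 1
     = 227.19 + 9.09 = 236.28 kPa.

q_ult ≈ 236 kPa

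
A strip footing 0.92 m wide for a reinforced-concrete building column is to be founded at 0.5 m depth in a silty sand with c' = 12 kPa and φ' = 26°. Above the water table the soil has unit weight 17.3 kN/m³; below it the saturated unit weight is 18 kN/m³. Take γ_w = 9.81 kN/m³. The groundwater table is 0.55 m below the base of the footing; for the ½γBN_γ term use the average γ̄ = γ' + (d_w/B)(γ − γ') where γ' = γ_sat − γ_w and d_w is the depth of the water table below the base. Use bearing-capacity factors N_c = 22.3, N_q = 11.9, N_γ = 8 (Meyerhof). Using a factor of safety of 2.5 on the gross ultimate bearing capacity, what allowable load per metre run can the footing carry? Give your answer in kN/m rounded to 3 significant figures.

≈ 155 kN/m

Overburden at base level: q = 17.3 × 0.5 = 8.65 kPa.
The water table is 0.55 m below the base (< B = 0.92 m), so the ½γBN_γ term uses γ̄ = γ' + (d_w/B)(γ − γ') = 8.19 + (0.55/0.92)(17.3 − 8.19) = 13.636 kN/m³.
Cohesion term c·N_c = 12 × 22.3 = 267.6 kPa; surcharge term q·N_q = 8.65 × 11.9 = 102.94 kPa; self-weight term 0.5·γ·B·N_γ = 0.5 × 13.636 × 0.92 × 8 = 50.181 kPa.
q_ult = 267.6 + 102.94 + 50.181 = 420.72 kPa.
Gross allowable pressure q_all = 420.72 / 2.5 = 168.29 kPa.
Allowable wall load = q_all × B = 168.29 × 0.92 = 154.82 kN per metre run.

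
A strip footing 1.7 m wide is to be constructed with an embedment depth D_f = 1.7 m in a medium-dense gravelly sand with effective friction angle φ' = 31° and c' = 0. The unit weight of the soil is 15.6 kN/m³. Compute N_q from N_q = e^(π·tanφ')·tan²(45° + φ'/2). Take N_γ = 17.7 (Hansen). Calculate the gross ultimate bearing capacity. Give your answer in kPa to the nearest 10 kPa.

q_ult ≈ 780 kPa

tan31° = 0.6009, so N_q = e^(π×0.6009)·tan²(60.5°) = 6.604 × 3.124 = 20.63.
q = γ·D_f = 15.6 × 1.7 = 26.52 kPa.
q·N_q = 26.52 × 20.631 = 547.13 kPa
0.5·γ·B·N_γ = 0.5 × 15.6 × 1.7 × 17.7 = 234.7 kPa
q_ult = 547.13 + 234.7 = 781.83 kPa.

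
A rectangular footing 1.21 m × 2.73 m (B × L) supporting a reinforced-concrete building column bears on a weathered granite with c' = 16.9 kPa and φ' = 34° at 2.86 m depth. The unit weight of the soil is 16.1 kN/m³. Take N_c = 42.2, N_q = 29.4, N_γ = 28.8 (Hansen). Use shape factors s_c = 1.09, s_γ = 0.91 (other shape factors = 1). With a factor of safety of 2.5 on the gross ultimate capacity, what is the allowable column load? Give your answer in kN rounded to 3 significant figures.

Effective surcharge at the founding depth q = γ·D_f = 16.1 × 2.86 = 46.046 kPa.
q_ult = c·N_c·s_c + q·N_q + 0.5·γ·B·N_γ·s_γ
     = 16.9 × 42.2 × 1.09 + 46.046 × 29.4 + 0.5 × 16.1 × 1.21 × 28.8 × 0.91
     = 777.37 + 1353.8 + 255.28 = 2386.4 kPa.
Gross allowable pressure q_all = 2386.4 / 2.5 = 954.56 kPa.
Footing area = 3.3033 m², so allowable column load = 954.56 × 3.3033 = 3153.2 kN.

P_all ≈ 3150 kN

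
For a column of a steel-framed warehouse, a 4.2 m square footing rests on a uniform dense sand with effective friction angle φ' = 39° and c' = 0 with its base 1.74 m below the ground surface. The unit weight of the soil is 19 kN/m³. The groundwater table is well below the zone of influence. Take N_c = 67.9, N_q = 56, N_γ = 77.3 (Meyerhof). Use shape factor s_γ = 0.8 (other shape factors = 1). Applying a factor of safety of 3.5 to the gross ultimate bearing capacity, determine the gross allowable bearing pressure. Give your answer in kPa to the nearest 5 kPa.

Effective surcharge at the founding depth q = γ·D_f = 19 × 1.74 = 33.06 kPa.
q_ult = q·N_q + 0.5·γ·B·N_γ·s_γ
     = 33.06 × 56 + 0.5 × 19 × 4.2 × 77.3 × 0.8
     = 1851.4 + 2467.4 = 4318.8 kPa.
q_all = q_ult / FS = 4318.8 / 3.5 = 1233.9 kPa.

q_all ≈ 1235 kPa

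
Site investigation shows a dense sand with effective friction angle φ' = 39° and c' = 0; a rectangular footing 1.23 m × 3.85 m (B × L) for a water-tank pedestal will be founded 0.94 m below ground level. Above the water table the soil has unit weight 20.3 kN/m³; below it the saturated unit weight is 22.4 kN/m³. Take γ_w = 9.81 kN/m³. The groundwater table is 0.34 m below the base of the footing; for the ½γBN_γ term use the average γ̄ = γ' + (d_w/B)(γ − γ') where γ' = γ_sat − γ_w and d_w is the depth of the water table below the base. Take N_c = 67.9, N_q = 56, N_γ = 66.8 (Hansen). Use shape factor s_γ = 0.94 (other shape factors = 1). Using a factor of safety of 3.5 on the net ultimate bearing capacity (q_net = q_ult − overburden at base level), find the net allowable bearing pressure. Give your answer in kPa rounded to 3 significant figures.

Overburden at base level: q = 20.3 × 0.94 = 19.082 kPa.
The water table is 0.34 m below the base (< B = 1.23 m), so the ½γBN_γ term uses γ̄ = γ' + (d_w/B)(γ − γ') = 12.59 + (0.34/1.23)(20.3 − 12.59) = 14.721 kN/m³.
Surcharge term q·N_q = 19.082 × 56 = 1068.6 kPa; self-weight term 0.5·γ·B·N_γ·s_γ = 0.5 × 14.721 × 1.23 × 66.8 × 0.94 = 568.49 kPa.
q_ult = 1068.6 + 568.49 = 1637.1 kPa.
q_net = 1637.1 − 19.082 = 1618 kPa.
q_all(net) = 1618 / 3.5 = 462.29 kPa.

q_all(net) ≈ 462 kPa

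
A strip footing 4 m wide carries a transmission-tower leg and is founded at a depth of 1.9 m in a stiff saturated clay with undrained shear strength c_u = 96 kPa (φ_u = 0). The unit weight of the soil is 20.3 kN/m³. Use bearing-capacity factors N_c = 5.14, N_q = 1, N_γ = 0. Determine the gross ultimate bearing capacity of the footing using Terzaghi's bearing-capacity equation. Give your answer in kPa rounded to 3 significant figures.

q_ult ≈ 532 kPa

q = γ·D_f = 20.3 × 1.9 = 38.57 kPa.
c·N_c = 96 × 5.14 = 493.44 kPa
q·N_q = 38.57 × 1 = 38.57 kPa
q_ult = 493.44 + 38.57 = 532.01 kPa.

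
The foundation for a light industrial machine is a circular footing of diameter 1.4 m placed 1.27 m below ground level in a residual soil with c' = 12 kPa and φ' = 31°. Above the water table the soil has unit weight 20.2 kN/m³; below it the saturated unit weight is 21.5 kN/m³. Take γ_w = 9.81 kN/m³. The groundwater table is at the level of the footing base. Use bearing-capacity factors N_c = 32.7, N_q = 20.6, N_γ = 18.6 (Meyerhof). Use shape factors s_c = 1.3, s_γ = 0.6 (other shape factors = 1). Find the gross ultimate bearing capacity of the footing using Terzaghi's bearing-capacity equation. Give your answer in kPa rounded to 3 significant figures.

q_ult ≈ 1130 kPa

Effective surcharge at the founding depth q = γ·D_f = 20.2 × 1.27 = 25.654 kPa.
The water table coincides with the base, so in the self-weight term γ → γ' = 11.69 kN/m³.
q_ult = c·N_c·s_c + q·N_q + 0.5·γ·B·N_γ·s_γ
     = 12 × 32.7 × 1.3 + 25.654 × 20.6 + 0.5 × 11.69 × 1.4 × 18.6 × 0.6
     = 510.12 + 528.47 + 91.322 = 1129.9 kPa.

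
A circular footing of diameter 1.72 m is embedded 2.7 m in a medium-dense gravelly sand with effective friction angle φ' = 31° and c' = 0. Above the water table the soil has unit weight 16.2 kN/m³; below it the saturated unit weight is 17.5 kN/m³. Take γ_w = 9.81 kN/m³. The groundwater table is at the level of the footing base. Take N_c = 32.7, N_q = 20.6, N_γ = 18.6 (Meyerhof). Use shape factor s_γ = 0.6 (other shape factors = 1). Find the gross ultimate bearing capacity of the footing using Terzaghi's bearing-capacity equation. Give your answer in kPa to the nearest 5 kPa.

Overburden at base level: q = 16.2 × 2.7 = 43.74 kPa.
Below the base the soil is submerged, so the ½γBN_γ term uses γ' = 17.5 − 9.81 = 7.69 kN/m³.
Surcharge term q·N_q = 43.74 × 20.6 = 901.04 kPa; self-weight term 0.5·γ·B·N_γ·s_γ = 0.5 × 7.69 × 1.72 × 18.6 × 0.6 = 73.806 kPa.
q_ult = 901.04 + 73.806 = 974.85 kPa.

q_ult ≈ 975 kPa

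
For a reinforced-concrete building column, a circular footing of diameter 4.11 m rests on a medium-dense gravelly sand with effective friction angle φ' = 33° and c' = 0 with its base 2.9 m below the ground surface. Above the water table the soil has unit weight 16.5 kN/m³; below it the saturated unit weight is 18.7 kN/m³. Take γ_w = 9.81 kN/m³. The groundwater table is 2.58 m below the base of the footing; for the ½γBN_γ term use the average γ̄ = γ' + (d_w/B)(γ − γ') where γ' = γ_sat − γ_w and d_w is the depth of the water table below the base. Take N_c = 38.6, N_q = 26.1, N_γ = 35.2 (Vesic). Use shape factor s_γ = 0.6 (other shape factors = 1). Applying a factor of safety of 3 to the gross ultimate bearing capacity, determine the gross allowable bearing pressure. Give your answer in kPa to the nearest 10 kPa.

Effective surcharge at the founding depth q = γ·D_f = 16.5 × 2.9 = 47.85 kPa.
With d_w = 2.58 m < B, γ̄ = 8.89 + (2.58/4.11) × (16.5 − 8.89) = 13.667 kN/m³.
q_ult = q·N_q + 0.5·γ·B·N_γ·s_γ
     = 47.85 × 26.1 + 0.5 × 13.667 × 4.11 × 35.2 × 0.6
     = 1248.9 + 593.17 = 1842.1 kPa.
q_all = q_ult / FS = 1842.1 / 3 = 614.02 kPa.

q_all ≈ 610 kPa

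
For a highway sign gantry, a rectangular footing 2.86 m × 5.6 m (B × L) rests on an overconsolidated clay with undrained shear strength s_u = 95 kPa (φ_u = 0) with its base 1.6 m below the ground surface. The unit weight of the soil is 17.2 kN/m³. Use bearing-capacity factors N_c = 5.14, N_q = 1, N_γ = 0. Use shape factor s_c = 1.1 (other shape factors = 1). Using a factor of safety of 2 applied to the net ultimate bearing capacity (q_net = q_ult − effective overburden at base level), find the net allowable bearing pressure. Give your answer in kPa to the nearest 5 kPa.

Effective surcharge at the founding depth q = γ·D_f = 17.2 × 1.6 = 27.52 kPa.
q_ult = c·N_c·s_c + q·N_q
     = 95 × 5.14 × 1.1 + 27.52 × 1
     = 537.13 + 27.52 = 564.65 kPa.
Net ultimate: q_net = 564.65 − 27.52 = 537.13 kPa.
q_all(net) = 537.13 / 2 = 268.56 kPa.

q_all(net) ≈ 270 kPa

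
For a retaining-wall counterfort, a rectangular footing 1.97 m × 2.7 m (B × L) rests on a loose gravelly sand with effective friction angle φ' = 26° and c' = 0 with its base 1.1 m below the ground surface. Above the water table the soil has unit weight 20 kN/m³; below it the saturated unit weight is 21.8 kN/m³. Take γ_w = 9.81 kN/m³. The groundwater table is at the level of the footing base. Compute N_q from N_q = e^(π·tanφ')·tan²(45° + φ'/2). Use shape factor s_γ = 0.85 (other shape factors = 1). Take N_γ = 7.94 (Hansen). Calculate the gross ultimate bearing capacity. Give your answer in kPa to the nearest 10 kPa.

q_ult ≈ 340 kPa

tan26° = 0.4877, so N_q = e^(π×0.4877)·tan²(58°) = 4.629 × 2.561 = 11.85.
q = γ·D_f = 20 × 1.1 = 22 kPa.
For the ½γBN_γ term take γ' = 21.8 − 9.81 = 11.99 kN/m³ (soil below base is submerged).
q·N_q = 22 × 11.854 = 260.79 kPa
0.5·γ·B·N_γ·s_γ = 0.5 × 11.99 × 1.97 × 7.94 × 0.85 = 79.707 kPa
q_ult = 260.79 + 79.707 = 340.5 kPa.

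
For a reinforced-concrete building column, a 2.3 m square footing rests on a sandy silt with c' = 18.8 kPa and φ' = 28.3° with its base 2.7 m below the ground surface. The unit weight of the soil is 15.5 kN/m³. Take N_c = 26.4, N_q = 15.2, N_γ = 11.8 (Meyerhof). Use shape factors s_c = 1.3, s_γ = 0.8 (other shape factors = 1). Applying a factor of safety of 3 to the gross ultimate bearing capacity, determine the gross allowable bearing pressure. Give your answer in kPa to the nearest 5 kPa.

q_all ≈ 485 kPa

q = γ·D_f = 15.5 × 2.7 = 41.85 kPa.
c·N_c·s_c = 18.8 × 26.4 × 1.3 = 645.22 kPa
q·N_q = 41.85 × 15.2 = 636.12 kPa
0.5·γ·B·N_γ·s_γ = 0.5 × 15.5 × 2.3 × 11.8 × 0.8 = 168.27 kPa
q_ult = 645.22 + 636.12 + 168.27 = 1449.6 kPa.
q_all = q_ult / FS = 1449.6 / 3 = 483.2 kPa.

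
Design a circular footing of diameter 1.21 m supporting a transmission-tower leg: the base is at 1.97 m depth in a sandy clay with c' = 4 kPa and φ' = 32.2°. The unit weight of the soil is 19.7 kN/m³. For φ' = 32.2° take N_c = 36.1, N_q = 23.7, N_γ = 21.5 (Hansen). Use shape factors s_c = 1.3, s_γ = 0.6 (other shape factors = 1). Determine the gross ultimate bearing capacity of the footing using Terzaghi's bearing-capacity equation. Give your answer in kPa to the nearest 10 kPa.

q_ult ≈ 1260 kPa

q = γ·D_f = 19.7 × 1.97 = 38.809 kPa.
c·N_c·s_c = 4 × 36.1 × 1.3 = 187.72 kPa
q·N_q = 38.809 × 23.7 = 919.77 kPa
0.5·γ·B·N_γ·s_γ = 0.5 × 19.7 × 1.21 × 21.5 × 0.6 = 153.75 kPa
q_ult = 187.72 + 919.77 + 153.75 = 1261.2 kPa.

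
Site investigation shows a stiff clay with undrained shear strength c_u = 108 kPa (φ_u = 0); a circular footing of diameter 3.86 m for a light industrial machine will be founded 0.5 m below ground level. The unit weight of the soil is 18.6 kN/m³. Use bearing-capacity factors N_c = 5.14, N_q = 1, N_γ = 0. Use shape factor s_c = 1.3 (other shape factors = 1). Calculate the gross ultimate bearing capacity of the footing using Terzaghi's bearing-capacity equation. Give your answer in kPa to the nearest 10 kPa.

Effective surcharge at the founding depth q = γ·D_f = 18.6 × 0.5 = 9.3 kPa.
q_ult = c·N_c·s_c + q·N_q
     = 108 × 5.14 × 1.3 + 9.3 × 1
     = 721.66 + 9.3 = 730.96 kPa.

q_ult ≈ 730 kPa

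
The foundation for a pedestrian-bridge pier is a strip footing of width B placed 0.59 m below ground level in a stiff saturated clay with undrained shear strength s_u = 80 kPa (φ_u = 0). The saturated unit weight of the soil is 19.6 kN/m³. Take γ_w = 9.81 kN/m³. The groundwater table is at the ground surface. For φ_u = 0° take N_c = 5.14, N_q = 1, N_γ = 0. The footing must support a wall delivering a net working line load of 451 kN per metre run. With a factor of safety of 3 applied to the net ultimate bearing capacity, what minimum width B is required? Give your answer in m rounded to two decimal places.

Water table at ground surface, so effective unit weight γ' = 19.6 − 9.81 = 9.79 kN/m³ is used throughout; overburden q = 9.79 × 0.59 = 5.7761 kPa.
Cohesion term c·N_c = 80 × 5.14 = 411.2 kPa; surcharge term q·N_q = 5.7761 × 1 = 5.7761 kPa.
q_ult = 411.2 + 5.7761 = 416.98 kPa.
For φ = 0 the ½γBN_γ term vanishes, so q_ult is independent of B. q_net = 416.98 − 5.7761 = 411.2 kPa; q_all(net) = 411.2/3 = 137.07 kPa.
Required width B = w / q_all(net) = 451 / 137.07 = 3.29 m.

B = 3.29 m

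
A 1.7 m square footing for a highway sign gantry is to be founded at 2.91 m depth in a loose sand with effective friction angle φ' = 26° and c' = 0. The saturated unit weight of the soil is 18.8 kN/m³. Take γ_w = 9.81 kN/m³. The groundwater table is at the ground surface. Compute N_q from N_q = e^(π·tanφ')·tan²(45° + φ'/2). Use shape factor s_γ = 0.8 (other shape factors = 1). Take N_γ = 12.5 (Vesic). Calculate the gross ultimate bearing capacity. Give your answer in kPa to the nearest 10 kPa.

q_ult ≈ 390 kPa

tan26° = 0.4877, so N_q = e^(π×0.4877)·tan²(58°) = 4.629 × 2.561 = 11.85.
With the water table at the surface the whole profile is submerged: γ' = 18.8 − 9.81 = 8.99 kN/m³, so q = γ'·D_f = 26.161 kPa; the same γ' applies in the ½γBN_γ term.
q_ult = q·N_q + 0.5·γ·B·N_γ·s_γ
     = 26.161 × 11.854 + 0.5 × 8.99 × 1.7 × 12.5 × 0.8
     = 310.12 + 76.415 = 386.53 kPa.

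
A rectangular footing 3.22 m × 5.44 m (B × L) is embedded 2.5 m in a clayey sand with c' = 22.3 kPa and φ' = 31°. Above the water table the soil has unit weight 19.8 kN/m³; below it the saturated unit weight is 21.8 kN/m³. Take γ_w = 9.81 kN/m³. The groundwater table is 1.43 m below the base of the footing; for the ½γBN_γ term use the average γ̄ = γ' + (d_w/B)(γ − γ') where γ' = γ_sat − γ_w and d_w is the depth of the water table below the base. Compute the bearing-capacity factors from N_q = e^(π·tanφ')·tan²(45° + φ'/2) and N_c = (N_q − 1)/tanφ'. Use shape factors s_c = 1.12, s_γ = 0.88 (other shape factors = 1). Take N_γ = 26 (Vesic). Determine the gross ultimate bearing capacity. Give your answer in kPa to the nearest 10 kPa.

q_ult ≈ 2410 kPa

tan31° = 0.6009, so N_q = e^(π×0.6009)·tan²(60.5°) = 6.604 × 3.124 = 20.63.
N_c = (20.63 − 1)/tan31° = 32.67.
q = γ·D_f = 19.8 × 2.5 = 49.5 kPa.
γ' = 11.99 kN/m³; averaging over the depth B below the base, γ̄ = γ' + (d_w/B)(γ − γ') = 15.458 kN/m³.
c·N_c·s_c = 22.3 × 32.671 × 1.12 = 815.99 kPa
q·N_q = 49.5 × 20.631 = 1021.2 kPa
0.5·γ·B·N_γ·s_γ = 0.5 × 15.458 × 3.22 × 26 × 0.88 = 569.44 kPa
q_ult = 815.99 + 1021.2 + 569.44 = 2406.7 kPa.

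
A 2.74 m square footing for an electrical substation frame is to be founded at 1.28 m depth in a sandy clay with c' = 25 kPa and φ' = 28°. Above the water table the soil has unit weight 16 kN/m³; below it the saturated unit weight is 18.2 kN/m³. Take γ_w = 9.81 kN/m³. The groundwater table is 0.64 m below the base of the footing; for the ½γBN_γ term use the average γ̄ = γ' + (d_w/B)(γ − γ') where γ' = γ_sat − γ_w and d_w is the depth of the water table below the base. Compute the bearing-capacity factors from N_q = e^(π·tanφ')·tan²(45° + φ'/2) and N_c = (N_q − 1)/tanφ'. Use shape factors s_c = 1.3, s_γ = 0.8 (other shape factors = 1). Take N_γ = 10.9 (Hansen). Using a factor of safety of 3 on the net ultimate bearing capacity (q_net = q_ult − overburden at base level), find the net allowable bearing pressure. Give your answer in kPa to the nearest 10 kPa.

q_all(net) ≈ 410 kPa

N_q = e^(π·tan28°)·tan²(59°) = 14.72; N_c = (N_q − 1)/tanφ' = 25.8.
q = γ·D_f = 16 × 1.28 = 20.48 kPa.
γ' = 8.39 kN/m³; averaging over the depth B below the base, γ̄ = γ' + (d_w/B)(γ − γ') = 10.168 kN/m³.
c·N_c·s_c = 25 × 25.803 × 1.3 = 838.61 kPa
q·N_q = 20.48 × 14.72 = 301.46 kPa
0.5·γ·B·N_γ·s_γ = 0.5 × 10.168 × 2.74 × 10.9 × 0.8 = 121.47 kPa
q_ult = 838.61 + 301.46 + 121.47 = 1261.5 kPa.
q_net = 1261.5 − 20.48 = 1241.1 kPa.
q_all(net) = 1241.1 / 3 = 413.69 kPa.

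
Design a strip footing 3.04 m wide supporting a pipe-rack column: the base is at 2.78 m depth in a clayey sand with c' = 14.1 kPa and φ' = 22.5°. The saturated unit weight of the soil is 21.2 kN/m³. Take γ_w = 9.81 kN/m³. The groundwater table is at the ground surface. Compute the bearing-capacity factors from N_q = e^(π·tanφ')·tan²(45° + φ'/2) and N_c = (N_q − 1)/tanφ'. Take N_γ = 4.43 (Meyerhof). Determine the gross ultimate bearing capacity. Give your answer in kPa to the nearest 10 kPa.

q_ult ≈ 580 kPa

tan22.5° = 0.4142, so N_q = e^(π×0.4142)·tan²(56.25°) = 3.674 × 2.24 = 8.23.
N_c = (8.23 − 1)/tan22.5° = 17.45.
γ' = 21.2 − 9.81 = 11.39 kN/m³ (submerged throughout). q = 11.39 × 2.78 = 31.664 kPa; the same γ' applies in the ½γBN_γ term.
c·N_c = 14.1 × 17.453 = 246.09 kPa
q·N_q = 31.664 × 8.2292 = 260.57 kPa
0.5·γ·B·N_γ = 0.5 × 11.39 × 3.04 × 4.43 = 76.696 kPa
q_ult = 246.09 + 260.57 + 76.696 = 583.35 kPa.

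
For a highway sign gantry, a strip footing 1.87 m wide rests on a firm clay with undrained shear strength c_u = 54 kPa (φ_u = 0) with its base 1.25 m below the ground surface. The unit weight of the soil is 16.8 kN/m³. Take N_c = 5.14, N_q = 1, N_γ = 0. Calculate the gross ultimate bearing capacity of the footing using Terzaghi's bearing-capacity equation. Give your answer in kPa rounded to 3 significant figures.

Overburden at base level: q = 16.8 × 1.25 = 21 kPa.
Cohesion term c·N_c = 54 × 5.14 = 277.56 kPa; surcharge term q·N_q = 21 × 1 = 21 kPa.
q_ult = 277.56 + 21 = 298.56 kPa.

q_ult ≈ 299 kPa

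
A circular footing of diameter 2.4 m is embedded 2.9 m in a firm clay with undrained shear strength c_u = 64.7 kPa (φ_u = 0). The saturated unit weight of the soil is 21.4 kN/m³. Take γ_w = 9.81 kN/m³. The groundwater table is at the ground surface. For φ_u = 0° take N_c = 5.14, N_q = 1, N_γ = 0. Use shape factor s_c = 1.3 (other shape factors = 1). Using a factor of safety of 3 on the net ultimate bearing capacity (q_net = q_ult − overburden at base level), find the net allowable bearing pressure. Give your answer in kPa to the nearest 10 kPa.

Water table at ground surface, so effective unit weight γ' = 21.4 − 9.81 = 11.59 kN/m³ is used throughout; overburden q = 11.59 × 2.9 = 33.611 kPa.
Cohesion term c·N_c·s_c = 64.7 × 5.14 × 1.3 = 432.33 kPa; surcharge term q·N_q = 33.611 × 1 = 33.611 kPa.
q_ult = 432.33 + 33.611 = 465.94 kPa.
q_net = 465.94 − 33.611 = 432.33 kPa.
q_all(net) = 432.33 / 3 = 144.11 kPa.

q_all(net) ≈ 140 kPa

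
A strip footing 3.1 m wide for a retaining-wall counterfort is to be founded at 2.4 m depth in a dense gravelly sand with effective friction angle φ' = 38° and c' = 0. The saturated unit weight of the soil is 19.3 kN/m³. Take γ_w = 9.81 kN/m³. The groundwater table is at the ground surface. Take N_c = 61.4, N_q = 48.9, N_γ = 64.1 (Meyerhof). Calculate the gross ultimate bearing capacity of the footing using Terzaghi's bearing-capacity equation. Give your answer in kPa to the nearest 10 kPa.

Water table at ground surface, so effective unit weight γ' = 19.3 − 9.81 = 9.49 kN/m³ is used throughout; overburden q = 9.49 × 2.4 = 22.776 kPa; the same γ' applies in the ½γBN_γ term.
Surcharge term q·N_q = 22.776 × 48.9 = 1113.7 kPa; self-weight term 0.5·γ·B·N_γ = 0.5 × 9.49 × 3.1 × 64.1 = 942.88 kPa.
q_ult = 1113.7 + 942.88 = 2056.6 kPa.

q_ult ≈ 2060 kPa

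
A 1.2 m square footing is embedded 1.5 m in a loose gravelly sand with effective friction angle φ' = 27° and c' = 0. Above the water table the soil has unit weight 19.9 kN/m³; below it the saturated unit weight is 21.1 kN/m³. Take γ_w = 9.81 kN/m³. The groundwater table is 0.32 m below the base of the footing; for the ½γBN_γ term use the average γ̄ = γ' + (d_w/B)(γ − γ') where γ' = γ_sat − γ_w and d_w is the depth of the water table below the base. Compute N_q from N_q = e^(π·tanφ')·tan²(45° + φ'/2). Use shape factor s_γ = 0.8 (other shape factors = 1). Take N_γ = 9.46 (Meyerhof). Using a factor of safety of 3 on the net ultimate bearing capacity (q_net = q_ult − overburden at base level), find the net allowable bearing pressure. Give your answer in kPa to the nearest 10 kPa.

N_q = e^(π·tan27°)·tan²(58.5°) = 13.2.
q = γ·D_f = 19.9 × 1.5 = 29.85 kPa.
γ' = 11.29 kN/m³; averaging over the depth B below the base, γ̄ = γ' + (d_w/B)(γ − γ') = 13.586 kN/m³.
q·N_q = 29.85 × 13.199 = 393.99 kPa
0.5·γ·B·N_γ·s_γ = 0.5 × 13.586 × 1.2 × 9.46 × 0.8 = 61.691 kPa
q_ult = 393.99 + 61.691 = 455.69 kPa.
q_net = 455.69 − 29.85 = 425.84 kPa.
q_all(net) = 425.84 / 3 = 141.95 kPa.

q_all(net) ≈ 140 kPa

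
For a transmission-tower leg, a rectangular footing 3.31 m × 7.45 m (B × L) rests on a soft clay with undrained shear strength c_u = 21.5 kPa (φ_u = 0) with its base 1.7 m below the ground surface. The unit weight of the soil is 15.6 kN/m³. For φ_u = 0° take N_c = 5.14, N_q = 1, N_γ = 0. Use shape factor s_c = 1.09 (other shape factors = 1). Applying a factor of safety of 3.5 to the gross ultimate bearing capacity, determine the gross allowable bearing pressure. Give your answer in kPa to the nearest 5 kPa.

Effective surcharge at the founding depth q = γ·D_f = 15.6 × 1.7 = 26.52 kPa.
q_ult = c·N_c·s_c + q·N_q
     = 21.5 × 5.14 × 1.09 + 26.52 × 1
     = 120.46 + 26.52 = 146.98 kPa.
q_all = q_ult / FS = 146.98 / 3.5 = 41.993 kPa.

q_all ≈ 40 kPa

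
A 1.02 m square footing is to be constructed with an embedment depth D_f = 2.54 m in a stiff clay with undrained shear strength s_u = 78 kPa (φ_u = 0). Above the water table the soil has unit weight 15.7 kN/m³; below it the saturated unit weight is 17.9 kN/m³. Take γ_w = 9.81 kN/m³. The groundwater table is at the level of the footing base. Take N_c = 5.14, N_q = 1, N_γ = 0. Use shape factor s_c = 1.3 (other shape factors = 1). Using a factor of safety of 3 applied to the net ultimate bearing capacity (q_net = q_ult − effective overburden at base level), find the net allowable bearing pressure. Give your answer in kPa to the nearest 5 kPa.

q_all(net) ≈ 175 kPa

Overburden at base level: q = 15.7 × 2.54 = 39.878 kPa.
Cohesion term c·N_c·s_c = 78 × 5.14 × 1.3 = 521.2 kPa; surcharge term q·N_q = 39.878 × 1 = 39.878 kPa.
q_ult = 521.2 + 39.878 = 561.07 kPa.
Net ultimate: q_net = 561.07 − 39.878 = 521.2 kPa.
q_all(net) = 521.2 / 3 = 173.73 kPa.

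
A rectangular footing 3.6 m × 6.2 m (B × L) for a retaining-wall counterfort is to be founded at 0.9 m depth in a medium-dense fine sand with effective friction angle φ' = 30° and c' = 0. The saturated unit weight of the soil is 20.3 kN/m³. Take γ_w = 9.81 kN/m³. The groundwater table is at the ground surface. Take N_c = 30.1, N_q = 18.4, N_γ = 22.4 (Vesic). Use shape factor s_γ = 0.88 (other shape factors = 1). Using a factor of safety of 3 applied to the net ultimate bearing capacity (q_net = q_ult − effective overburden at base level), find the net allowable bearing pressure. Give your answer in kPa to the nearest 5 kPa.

γ' = 20.3 − 9.81 = 10.49 kN/m³ (submerged throughout). q = 10.49 × 0.9 = 9.441 kPa; the same γ' applies in the ½γBN_γ term.
q·N_q = 9.441 × 18.4 = 173.71 kPa
0.5·γ·B·N_γ·s_γ = 0.5 × 10.49 × 3.6 × 22.4 × 0.88 = 372.2 kPa
q_ult = 173.71 + 372.2 = 545.92 kPa.
Net ultimate: q_net = 545.92 − 9.441 = 536.48 kPa.
q_all(net) = 536.48 / 3 = 178.83 kPa.

q_all(net) ≈ 180 kPa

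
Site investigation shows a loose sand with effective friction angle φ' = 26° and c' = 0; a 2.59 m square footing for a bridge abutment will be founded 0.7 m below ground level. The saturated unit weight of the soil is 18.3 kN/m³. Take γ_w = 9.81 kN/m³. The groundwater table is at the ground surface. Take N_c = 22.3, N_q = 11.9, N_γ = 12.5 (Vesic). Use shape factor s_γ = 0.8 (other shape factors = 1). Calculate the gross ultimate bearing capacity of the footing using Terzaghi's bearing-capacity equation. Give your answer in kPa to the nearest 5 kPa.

q_ult ≈ 180 kPa

With the water table at the surface the whole profile is submerged: γ' = 18.3 − 9.81 = 8.49 kN/m³, so q = γ'·D_f = 5.943 kPa; the same γ' applies in the ½γBN_γ term.
q_ult = q·N_q + 0.5·γ·B·N_γ·s_γ
     = 5.943 × 11.9 + 0.5 × 8.49 × 2.59 × 12.5 × 0.8
     = 70.722 + 109.95 = 180.67 kPa.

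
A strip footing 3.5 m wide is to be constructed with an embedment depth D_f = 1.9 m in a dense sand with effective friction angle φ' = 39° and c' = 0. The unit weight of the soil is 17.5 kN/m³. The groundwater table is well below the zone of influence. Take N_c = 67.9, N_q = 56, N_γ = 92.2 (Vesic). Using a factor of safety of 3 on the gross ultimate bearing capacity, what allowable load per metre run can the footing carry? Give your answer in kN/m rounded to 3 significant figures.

Effective surcharge at the founding depth q = γ·D_f = 17.5 × 1.9 = 33.25 kPa.
q_ult = q·N_q + 0.5·γ·B·N_γ
     = 33.25 × 56 + 0.5 × 17.5 × 3.5 × 92.2
     = 1862 + 2823.6 = 4685.6 kPa.
Gross allowable pressure q_all = 4685.6 / 3 = 1561.9 kPa.
Allowable wall load = q_all × B = 1561.9 × 3.5 = 5466.6 kN per metre run.

≈ 5470 kN/m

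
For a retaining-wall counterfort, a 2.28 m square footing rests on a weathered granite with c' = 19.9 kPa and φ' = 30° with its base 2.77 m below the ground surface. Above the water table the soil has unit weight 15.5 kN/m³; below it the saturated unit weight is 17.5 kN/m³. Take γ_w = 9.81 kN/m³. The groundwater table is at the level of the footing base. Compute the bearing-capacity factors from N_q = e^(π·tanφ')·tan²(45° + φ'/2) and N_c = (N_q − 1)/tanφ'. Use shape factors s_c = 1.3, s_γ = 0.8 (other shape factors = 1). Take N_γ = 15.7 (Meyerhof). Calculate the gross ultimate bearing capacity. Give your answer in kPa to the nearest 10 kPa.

q_ult ≈ 1680 kPa

tan30° = 0.5774, so N_q = e^(π×0.5774)·tan²(60°) = 6.134 × 3.0 = 18.4.
N_c = (18.4 − 1)/tan30° = 30.14.
Overburden at base level: q = 15.5 × 2.77 = 42.935 kPa.
Below the base the soil is submerged, so the ½γBN_γ term uses γ' = 17.5 − 9.81 = 7.69 kN/m³.
Cohesion term c·N_c·s_c = 19.9 × 30.14 × 1.3 = 779.71 kPa; surcharge term q·N_q = 42.935 × 18.401 = 790.05 kPa; self-weight term 0.5·γ·B·N_γ·s_γ = 0.5 × 7.69 × 2.28 × 15.7 × 0.8 = 110.11 kPa.
q_ult = 779.71 + 790.05 + 110.11 = 1679.9 kPa.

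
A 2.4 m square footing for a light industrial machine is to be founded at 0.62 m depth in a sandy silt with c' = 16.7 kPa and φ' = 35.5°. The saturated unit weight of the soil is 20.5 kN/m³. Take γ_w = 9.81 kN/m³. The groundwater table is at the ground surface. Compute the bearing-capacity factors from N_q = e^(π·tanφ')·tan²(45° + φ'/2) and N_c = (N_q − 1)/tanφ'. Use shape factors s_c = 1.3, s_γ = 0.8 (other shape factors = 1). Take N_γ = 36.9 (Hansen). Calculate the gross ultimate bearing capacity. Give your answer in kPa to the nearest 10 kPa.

tan35.5° = 0.7133, so N_q = e^(π×0.7133)·tan²(62.75°) = 9.402 × 3.77 = 35.44.
N_c = (35.44 − 1)/tan35.5° = 48.29.
With the water table at the surface the whole profile is submerged: γ' = 20.5 − 9.81 = 10.69 kN/m³, so q = γ'·D_f = 6.6278 kPa; the same γ' applies in the ½γBN_γ term.
q_ult = c·N_c·s_c + q·N_q + 0.5·γ·B·N_γ·s_γ
     = 16.7 × 48.287 × 1.3 + 6.6278 × 35.443 + 0.5 × 10.69 × 2.4 × 36.9 × 0.8
     = 1048.3 + 234.91 + 378.68 = 1661.9 kPa.

q_ult ≈ 1660 kPa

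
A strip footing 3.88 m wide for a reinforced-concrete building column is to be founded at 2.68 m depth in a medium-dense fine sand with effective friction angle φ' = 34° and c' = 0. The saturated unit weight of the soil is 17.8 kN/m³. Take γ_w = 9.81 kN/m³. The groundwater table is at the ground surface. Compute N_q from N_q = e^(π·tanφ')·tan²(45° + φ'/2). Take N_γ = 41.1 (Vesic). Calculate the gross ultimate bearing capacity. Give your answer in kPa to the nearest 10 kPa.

tan34° = 0.6745, so N_q = e^(π×0.6745)·tan²(62°) = 8.323 × 3.537 = 29.44.
γ' = 17.8 − 9.81 = 7.99 kN/m³ (submerged throughout). q = 7.99 × 2.68 = 21.413 kPa; the same γ' applies in the ½γBN_γ term.
q·N_q = 21.413 × 29.44 = 630.4 kPa
0.5·γ·B·N_γ = 0.5 × 7.99 × 3.88 × 41.1 = 637.07 kPa
q_ult = 630.4 + 637.07 = 1267.5 kPa.

q_ult ≈ 1270 kPa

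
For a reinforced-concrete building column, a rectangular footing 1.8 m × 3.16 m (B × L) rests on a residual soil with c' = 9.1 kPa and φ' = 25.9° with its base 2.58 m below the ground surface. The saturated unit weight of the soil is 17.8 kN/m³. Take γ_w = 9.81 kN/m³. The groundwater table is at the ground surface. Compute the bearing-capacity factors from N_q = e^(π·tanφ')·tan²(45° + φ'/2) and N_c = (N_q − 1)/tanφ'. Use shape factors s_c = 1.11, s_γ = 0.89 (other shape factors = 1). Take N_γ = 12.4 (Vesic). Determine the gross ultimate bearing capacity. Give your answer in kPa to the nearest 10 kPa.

tan25.9° = 0.4856, so N_q = e^(π×0.4856)·tan²(57.95°) = 4.597 × 2.551 = 11.73.
N_c = (11.73 − 1)/tan25.9° = 22.09.
With the water table at the surface the whole profile is submerged: γ' = 17.8 − 9.81 = 7.99 kN/m³, so q = γ'·D_f = 20.614 kPa; the same γ' applies in the ½γBN_γ term.
q_ult = c·N_c·s_c + q·N_q + 0.5·γ·B·N_γ·s_γ
     = 9.1 × 22.094 × 1.11 + 20.614 × 11.728 + 0.5 × 7.99 × 1.8 × 12.4 × 0.89
     = 223.18 + 241.77 + 79.36 = 544.31 kPa.

q_ult ≈ 540 kPa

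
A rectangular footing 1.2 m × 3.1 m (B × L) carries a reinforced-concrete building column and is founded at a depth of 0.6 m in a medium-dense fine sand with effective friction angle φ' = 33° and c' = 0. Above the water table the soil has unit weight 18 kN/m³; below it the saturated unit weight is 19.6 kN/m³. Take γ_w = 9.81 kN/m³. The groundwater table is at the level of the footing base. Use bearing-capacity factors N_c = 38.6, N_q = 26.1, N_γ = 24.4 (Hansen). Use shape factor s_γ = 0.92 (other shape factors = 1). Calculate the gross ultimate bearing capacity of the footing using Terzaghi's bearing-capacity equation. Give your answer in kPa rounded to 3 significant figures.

q_ult ≈ 414 kPa

Overburden at base level: q = 18 × 0.6 = 10.8 kPa.
Below the base the soil is submerged, so the ½γBN_γ term uses γ' = 19.6 − 9.81 = 9.79 kN/m³.
Surcharge term q·N_q = 10.8 × 26.1 = 281.88 kPa; self-weight term 0.5·γ·B·N_γ·s_γ = 0.5 × 9.79 × 1.2 × 24.4 × 0.92 = 131.86 kPa.
q_ult = 281.88 + 131.86 = 413.74 kPa.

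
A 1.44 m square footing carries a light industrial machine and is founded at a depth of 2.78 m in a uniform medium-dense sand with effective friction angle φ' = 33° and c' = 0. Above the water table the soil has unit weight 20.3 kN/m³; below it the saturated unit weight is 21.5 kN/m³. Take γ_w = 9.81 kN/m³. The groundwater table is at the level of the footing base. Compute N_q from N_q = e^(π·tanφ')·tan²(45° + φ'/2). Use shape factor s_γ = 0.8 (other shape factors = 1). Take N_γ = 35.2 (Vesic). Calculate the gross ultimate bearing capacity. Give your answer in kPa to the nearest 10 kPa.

tan33° = 0.6494, so N_q = e^(π×0.6494)·tan²(61.5°) = 7.692 × 3.392 = 26.09.
q = γ·D_f = 20.3 × 2.78 = 56.434 kPa.
For the ½γBN_γ term take γ' = 21.5 − 9.81 = 11.69 kN/m³ (soil below base is submerged).
q·N_q = 56.434 × 26.092 = 1472.5 kPa
0.5·γ·B·N_γ·s_γ = 0.5 × 11.69 × 1.44 × 35.2 × 0.8 = 237.02 kPa
q_ult = 1472.5 + 237.02 = 1709.5 kPa.

q_ult ≈ 1710 kPa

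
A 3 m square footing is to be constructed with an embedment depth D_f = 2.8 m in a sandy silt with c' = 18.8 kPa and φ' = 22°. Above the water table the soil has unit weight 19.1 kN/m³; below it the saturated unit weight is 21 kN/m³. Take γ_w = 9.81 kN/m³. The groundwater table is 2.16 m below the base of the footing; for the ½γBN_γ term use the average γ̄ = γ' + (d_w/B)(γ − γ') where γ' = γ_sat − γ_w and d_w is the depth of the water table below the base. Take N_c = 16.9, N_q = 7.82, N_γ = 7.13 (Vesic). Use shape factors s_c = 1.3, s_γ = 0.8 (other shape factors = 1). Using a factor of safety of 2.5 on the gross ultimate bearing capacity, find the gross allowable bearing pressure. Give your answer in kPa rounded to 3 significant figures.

q_all ≈ 390 kPa

Overburden at base level: q = 19.1 × 2.8 = 53.48 kPa.
The water table is 2.16 m below the base (< B = 3 m), so the ½γBN_γ term uses γ̄ = γ' + (d_w/B)(γ − γ') = 11.19 + (2.16/3)(19.1 − 11.19) = 16.885 kN/m³.
Cohesion term c·N_c·s_c = 18.8 × 16.9 × 1.3 = 413.04 kPa; surcharge term q·N_q = 53.48 × 7.82 = 418.21 kPa; self-weight term 0.5·γ·B·N_γ·s_γ = 0.5 × 16.885 × 3 × 7.13 × 0.8 = 144.47 kPa.
q_ult = 413.04 + 418.21 + 144.47 = 975.72 kPa.
q_all = 975.72 / 2.5 = 390.29 kPa.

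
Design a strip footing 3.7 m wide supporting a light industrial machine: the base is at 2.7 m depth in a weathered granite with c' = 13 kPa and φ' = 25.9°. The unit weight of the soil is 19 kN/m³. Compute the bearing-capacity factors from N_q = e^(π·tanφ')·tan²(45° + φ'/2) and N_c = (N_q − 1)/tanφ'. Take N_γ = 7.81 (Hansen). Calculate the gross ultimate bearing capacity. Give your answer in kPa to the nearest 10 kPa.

tan25.9° = 0.4856, so N_q = e^(π×0.4856)·tan²(57.95°) = 4.597 × 2.551 = 11.73.
N_c = (11.73 − 1)/tan25.9° = 22.09.
Overburden at base level: q = 19 × 2.7 = 51.3 kPa.
Cohesion term c·N_c = 13 × 22.094 = 287.23 kPa; surcharge term q·N_q = 51.3 × 11.728 = 601.67 kPa; self-weight term 0.5·γ·B·N_γ = 0.5 × 19 × 3.7 × 7.81 = 274.52 kPa.
q_ult = 287.23 + 601.67 + 274.52 = 1163.4 kPa.

q_ult ≈ 1160 kPa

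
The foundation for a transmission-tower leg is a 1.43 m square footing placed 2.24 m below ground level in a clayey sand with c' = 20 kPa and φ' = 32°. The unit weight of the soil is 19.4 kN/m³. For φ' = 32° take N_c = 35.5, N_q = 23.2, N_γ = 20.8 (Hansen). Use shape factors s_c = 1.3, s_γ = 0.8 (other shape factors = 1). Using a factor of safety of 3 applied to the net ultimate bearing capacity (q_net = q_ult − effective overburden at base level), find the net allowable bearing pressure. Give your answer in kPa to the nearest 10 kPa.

q = γ·D_f = 19.4 × 2.24 = 43.456 kPa.
c·N_c·s_c = 20 × 35.5 × 1.3 = 923 kPa
q·N_q = 43.456 × 23.2 = 1008.2 kPa
0.5·γ·B·N_γ·s_γ = 0.5 × 19.4 × 1.43 × 20.8 × 0.8 = 230.81 kPa
q_ult = 923 + 1008.2 + 230.81 = 2162 kPa.
Net ultimate: q_net = 2162 − 43.456 = 2118.5 kPa.
q_all(net) = 2118.5 / 3 = 706.18 kPa.

q_all(net) ≈ 710 kPa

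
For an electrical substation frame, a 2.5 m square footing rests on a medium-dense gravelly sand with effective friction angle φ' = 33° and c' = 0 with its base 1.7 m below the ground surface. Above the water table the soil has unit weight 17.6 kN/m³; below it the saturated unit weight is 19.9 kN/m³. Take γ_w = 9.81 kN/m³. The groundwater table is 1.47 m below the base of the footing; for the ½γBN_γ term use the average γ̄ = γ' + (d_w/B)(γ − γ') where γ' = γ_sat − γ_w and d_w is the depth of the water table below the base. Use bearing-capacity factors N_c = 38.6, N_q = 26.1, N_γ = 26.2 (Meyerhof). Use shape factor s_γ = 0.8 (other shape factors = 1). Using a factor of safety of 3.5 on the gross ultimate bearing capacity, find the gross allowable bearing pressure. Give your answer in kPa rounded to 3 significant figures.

q_all ≈ 332 kPa

Effective surcharge at the founding depth q = γ·D_f = 17.6 × 1.7 = 29.92 kPa.
With d_w = 1.47 m < B, γ̄ = 10.09 + (1.47/2.5) × (17.6 − 10.09) = 14.506 kN/m³.
q_ult = q·N_q + 0.5·γ·B·N_γ·s_γ
     = 29.92 × 26.1 + 0.5 × 14.506 × 2.5 × 26.2 × 0.8
     = 780.91 + 380.05 = 1161 kPa.
q_all = 1161 / 3.5 = 331.7 kPa.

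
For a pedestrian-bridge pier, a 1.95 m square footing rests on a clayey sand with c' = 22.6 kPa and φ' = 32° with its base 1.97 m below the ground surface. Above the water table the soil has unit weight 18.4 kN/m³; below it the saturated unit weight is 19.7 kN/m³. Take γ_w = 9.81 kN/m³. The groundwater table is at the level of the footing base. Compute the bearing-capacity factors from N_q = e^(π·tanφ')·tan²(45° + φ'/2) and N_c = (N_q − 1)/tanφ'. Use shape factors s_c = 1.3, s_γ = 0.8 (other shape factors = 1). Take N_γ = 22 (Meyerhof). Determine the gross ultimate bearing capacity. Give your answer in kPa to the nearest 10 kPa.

q_ult ≈ 2050 kPa

tan32° = 0.6249, so N_q = e^(π×0.6249)·tan²(61°) = 7.121 × 3.255 = 23.18.
N_c = (23.18 − 1)/tan32° = 35.49.
Effective surcharge at the founding depth q = γ·D_f = 18.4 × 1.97 = 36.248 kPa.
The water table coincides with the base, so in the self-weight term γ → γ' = 9.89 kN/m³.
q_ult = c·N_c·s_c + q·N_q + 0.5·γ·B·N_γ·s_γ
     = 22.6 × 35.49 × 1.3 + 36.248 × 23.177 + 0.5 × 9.89 × 1.95 × 22 × 0.8
     = 1042.7 + 840.11 + 169.71 = 2052.5 kPa.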